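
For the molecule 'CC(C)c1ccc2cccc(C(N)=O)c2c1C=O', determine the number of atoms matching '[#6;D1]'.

The query [#6;D1] means: carbon bonded to exactly one heavy atom.
Check the 18 heavy atoms by environment: 5× c (aromatic, D3) → no; 5× c (aromatic, D2) → no; 2× C (D3) → no; 2× C (D1) → match; 1× C (D2) → no; 2× O (D1) → no; 1× N (D1) → no.
That gives 2 matching atoms.

2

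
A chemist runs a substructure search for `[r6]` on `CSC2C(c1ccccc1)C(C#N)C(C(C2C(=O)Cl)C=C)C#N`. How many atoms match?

12

The query [r6] means: r6 matches atoms in a six-membered ring.
Check the 23 heavy atoms by environment: 6× C (in 6-ring) → match; 6× C (acyclic) → no; 2× N (acyclic) → no; 6× c (aromatic, in 6-ring) → match; 1× S (acyclic) → no; 1× O (acyclic) → no; 1× Cl (acyclic) → no.
Summing the matching environments: 6 + 6 = 12 matching atoms.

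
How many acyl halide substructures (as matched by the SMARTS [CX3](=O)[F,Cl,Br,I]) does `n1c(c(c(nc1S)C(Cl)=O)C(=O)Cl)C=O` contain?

2

[CX3](=O)[F,Cl,Br,I] is the SMARTS for an acyl halide: a carbonyl carbon bonded to a halogen.
The molecule carries 2 separate instances of an acyl chloride (-C(=O)Cl) meeting every constraint; each maps to a distinct set of atoms, giving 2 matches.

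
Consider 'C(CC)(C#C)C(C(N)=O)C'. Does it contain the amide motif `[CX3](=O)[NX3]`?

The pattern [CX3](=O)[NX3] describes a carbonyl carbon bonded to a trivalent nitrogen — an amide.
The molecule carries a primary amide (-C(=O)NH2), whose atoms satisfy every constraint of the query, so the pattern matches.

Yes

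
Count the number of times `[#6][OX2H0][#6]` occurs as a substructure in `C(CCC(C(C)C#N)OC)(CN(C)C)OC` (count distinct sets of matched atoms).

[#6][OX2H0][#6] is the SMARTS for an ether: an aliphatic oxygen bridging two carbons with no H on the oxygen.
The molecule carries 2 separate instances of a methoxy ether (-OCH3) meeting every constraint; each maps to a distinct set of atoms, giving 2 matches.

2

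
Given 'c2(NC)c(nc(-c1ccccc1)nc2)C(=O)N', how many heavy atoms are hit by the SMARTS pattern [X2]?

2

The query [X2] means: any atom with exactly two total connections (bonds + H).
Check the 17 heavy atoms by environment: 2× n (aromatic, X2) → match; 10× c (aromatic, X3) → no; 1× C (X3) → no; 1× O (X1) → no; 2× N (X3) → no; 1× C (X4) → no.
That gives 2 matching atoms.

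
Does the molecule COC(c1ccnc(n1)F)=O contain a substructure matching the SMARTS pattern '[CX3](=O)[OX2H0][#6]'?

Yes

The pattern [CX3](=O)[OX2H0][#6] describes a carbonyl carbon bonded to an oxygen that is itself bonded to carbon (no H on that O) — an ester.
The molecule carries a methyl-ester group (-C(=O)OCH3), whose atoms satisfy every constraint of the query, so the pattern matches.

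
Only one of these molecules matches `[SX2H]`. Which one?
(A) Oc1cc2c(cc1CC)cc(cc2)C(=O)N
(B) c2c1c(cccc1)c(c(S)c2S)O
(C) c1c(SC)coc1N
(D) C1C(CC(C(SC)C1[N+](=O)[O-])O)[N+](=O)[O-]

B

[SX2H] describes an aliphatic sulfur with two connections, one being H (a thiol).
(A) has a hydroxyl group (-OH) but it is an -OH, not an -SH.
(B) contains a thiol (-SH), which satisfies every atom and bond constraint.
(C) has a methylthio ether (-SCH3) but the sulfur has H0 (bonded to two carbons), not H1.
(D) has a hydroxyl group (-OH) but it is an -OH, not an -SH.
So the answer is (B).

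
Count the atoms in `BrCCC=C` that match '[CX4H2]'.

The query [CX4H2] means: sp3 carbon (X4) with exactly two hydrogens.
Check the 5 heavy atoms by environment: 2× C (H2, X4) → match; 1× Br (H0, X1) → no; 1× C (H1, X3) → no; 1× C (H2, X3) → no.
That gives 2 matching atoms.

2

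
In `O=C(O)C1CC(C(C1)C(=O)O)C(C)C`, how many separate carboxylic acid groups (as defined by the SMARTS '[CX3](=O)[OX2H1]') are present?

2

[CX3](=O)[OX2H1] is the SMARTS for a carboxylic acid: an sp2 carbon double-bonded to O and single-bonded to an -OH oxygen.
The molecule carries 2 separate instances of a carboxylic acid group (-C(=O)OH) meeting every constraint; each maps to a distinct set of atoms, giving 2 matches.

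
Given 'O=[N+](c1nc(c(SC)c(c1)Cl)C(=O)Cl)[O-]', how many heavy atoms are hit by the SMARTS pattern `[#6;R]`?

5

The query [#6;R] means: carbon that is part of a ring.
Check the 15 heavy atoms by environment: 1× n (aromatic, in 6-ring) → no; 5× c (aromatic, in 6-ring) → match; 2× C (acyclic) → no; 2× O (acyclic) → no; 2× Cl (acyclic) → no; 1× S (acyclic) → no; 1× N (charge +1, acyclic) → no; 1× O (charge -1, acyclic) → no.
That gives 5 matching atoms.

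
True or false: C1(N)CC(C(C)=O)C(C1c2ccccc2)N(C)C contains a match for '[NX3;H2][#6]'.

True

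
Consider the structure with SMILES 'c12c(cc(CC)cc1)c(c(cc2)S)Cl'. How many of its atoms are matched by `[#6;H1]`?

The query [#6;H1] means: any carbon bearing exactly one hydrogen.
Check the 14 heavy atoms by environment: 5× c (aromatic, H0) → no; 5× c (aromatic, H1) → match; 1× Cl (H0) → no; 1× C (H2) → no; 1× C (H3) → no; 1× S (H1) → no.
That gives 5 matching atoms.

5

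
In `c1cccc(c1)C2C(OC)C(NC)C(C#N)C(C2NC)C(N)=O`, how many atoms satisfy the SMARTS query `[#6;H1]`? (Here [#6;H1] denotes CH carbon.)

Check the 23 heavy atoms by environment: 6× C (H1) → match; 1× c (aromatic, H0) → no; 5× c (aromatic, H1) → match; 2× C (H0) → no; 2× O (H0) → no; 1× N (H2) → no; 2× N (H1) → no; 3× C (H3) → no; 1× N (H0) → no.
Summing the matching environments: 6 + 5 = 11 matching atoms.

11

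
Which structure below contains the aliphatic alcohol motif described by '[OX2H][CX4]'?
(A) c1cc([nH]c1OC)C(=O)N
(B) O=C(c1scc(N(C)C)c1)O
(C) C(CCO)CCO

[OX2H][CX4] describes a hydroxyl oxygen bound to an sp3 (X4) carbon (an aliphatic alcohol).
(A) has a methoxy ether (-OCH3) but the oxygen has H0 (ether), not H1.
(B) has a carboxylic acid group (-C(=O)OH) but the -OH is on a CX3 carbonyl carbon, not a CX4 carbon.
(C) contains a hydroxyl group (-OH), which satisfies every atom and bond constraint.
So the answer is (C).

C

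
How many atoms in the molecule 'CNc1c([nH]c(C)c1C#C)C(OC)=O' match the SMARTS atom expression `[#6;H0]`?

The query [#6;H0] means: any carbon with no attached hydrogen.
Check the 14 heavy atoms by environment: 1× n (aromatic, H1) → no; 4× c (aromatic, H0) → match; 1× N (H1) → no; 3× C (H3) → no; 2× C (H0) → match; 2× O (H0) → no; 1× C (H1) → no.
Summing the matching environments: 4 + 2 = 6 matching atoms.

6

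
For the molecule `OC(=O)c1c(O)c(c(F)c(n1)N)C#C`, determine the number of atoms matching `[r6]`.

6

Check the 14 heavy atoms by environment: 1× n (aromatic, in 6-ring) → match; 5× c (aromatic, in 6-ring) → match; 3× C (acyclic) → no; 1× F (acyclic) → no; 3× O (acyclic) → no; 1× N (acyclic) → no.
Summing the matching environments: 1 + 5 = 6 matching atoms.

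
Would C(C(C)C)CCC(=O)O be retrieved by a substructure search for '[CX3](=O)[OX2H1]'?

Yes

The pattern [CX3](=O)[OX2H1] describes an sp2 carbon double-bonded to O and single-bonded to an -OH oxygen — a carboxylic acid.
The molecule carries a carboxylic acid group (-C(=O)OH), whose atoms satisfy every constraint of the query, so the pattern matches.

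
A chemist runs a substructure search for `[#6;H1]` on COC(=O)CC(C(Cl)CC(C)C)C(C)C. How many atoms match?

The query [#6;H1] means: any carbon bearing exactly one hydrogen.
Check the 15 heavy atoms by environment: 2× C (H2) → no; 4× C (H1) → match; 1× C (H0) → no; 2× O (H0) → no; 5× C (H3) → no; 1× Cl (H0) → no.
That gives 4 matching atoms.

4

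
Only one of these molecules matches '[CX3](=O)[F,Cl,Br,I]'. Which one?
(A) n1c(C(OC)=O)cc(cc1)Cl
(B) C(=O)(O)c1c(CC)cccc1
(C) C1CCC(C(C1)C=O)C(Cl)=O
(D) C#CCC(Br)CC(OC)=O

C

[CX3](=O)[F,Cl,Br,I] describes a carbonyl carbon bonded to a halogen (an acyl halide).
(A) has a methyl-ester group (-C(=O)OCH3) but the carbonyl is bonded to -O-C, not to a halogen.
(B) has a carboxylic acid group (-C(=O)OH) but the carbonyl is bonded to -OH, not to a halogen.
(C) contains an acyl chloride (-C(=O)Cl), which satisfies every atom and bond constraint.
(D) has a methyl-ester group (-C(=O)OCH3) but the carbonyl is bonded to -O-C, not to a halogen.
So the answer is (C).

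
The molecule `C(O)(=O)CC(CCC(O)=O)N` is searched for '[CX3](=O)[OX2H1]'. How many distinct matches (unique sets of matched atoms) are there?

[CX3](=O)[OX2H1] is the SMARTS for a carboxylic acid: an sp2 carbon double-bonded to O and single-bonded to an -OH oxygen.
The molecule carries 2 separate instances of a carboxylic acid group (-C(=O)OH) meeting every constraint; each maps to a distinct set of atoms, giving 2 matches.

2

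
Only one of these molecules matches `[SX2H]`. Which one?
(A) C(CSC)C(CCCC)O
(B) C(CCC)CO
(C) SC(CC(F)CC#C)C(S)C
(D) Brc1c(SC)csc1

[SX2H] describes an aliphatic sulfur with two connections, one being H (a thiol).
(A) has a methylthio ether (-SCH3) but the sulfur has H0 (bonded to two carbons), not H1.
(B) has a hydroxyl group (-OH) but it is an -OH, not an -SH.
(C) contains a thiol (-SH), which satisfies every atom and bond constraint.
(D) has a methylthio ether (-SCH3) but the sulfur has H0 (bonded to two carbons), not H1.
So the answer is (C).

C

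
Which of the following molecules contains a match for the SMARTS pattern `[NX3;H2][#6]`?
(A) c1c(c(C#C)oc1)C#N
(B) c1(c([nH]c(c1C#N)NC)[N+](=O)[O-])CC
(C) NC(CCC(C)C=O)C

C

[NX3;H2][#6] describes a trivalent nitrogen with two H attached to carbon (a primary amine).
(A) has a nitrile (-C#N) but the nitrogen is NX1 (triple-bonded), not NX3 with two H.
(B) has a nitrile (-C#N) but the nitrogen is NX1 (triple-bonded), not NX3 with two H.
(C) contains a primary amino group (-NH2), which satisfies every atom and bond constraint.
So the answer is (C).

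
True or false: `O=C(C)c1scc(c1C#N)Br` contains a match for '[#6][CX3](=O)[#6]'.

True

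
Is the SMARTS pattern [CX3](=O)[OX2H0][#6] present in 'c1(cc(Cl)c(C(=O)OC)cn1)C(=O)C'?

Yes

The pattern [CX3](=O)[OX2H0][#6] describes a carbonyl carbon bonded to an oxygen that is itself bonded to carbon (no H on that O) — an ester.
The molecule carries a methyl-ester group (-C(=O)OCH3), whose atoms satisfy every constraint of the query, so the pattern matches.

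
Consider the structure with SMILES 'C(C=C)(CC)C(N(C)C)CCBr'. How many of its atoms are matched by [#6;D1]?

4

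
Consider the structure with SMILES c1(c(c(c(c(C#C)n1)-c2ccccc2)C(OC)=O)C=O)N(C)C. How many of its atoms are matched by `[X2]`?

The query [X2] means: any atom with exactly two total connections (bonds + H).
Check the 23 heavy atoms by environment: 1× n (aromatic, X2) → match; 11× c (aromatic, X3) → no; 2× C (X3) → no; 2× O (X1) → no; 1× N (X3) → no; 3× C (X4) → no; 2× C (X2) → match; 1× O (X2) → match.
Summing the matching environments: 1 + 2 + 1 = 4 matching atoms.

4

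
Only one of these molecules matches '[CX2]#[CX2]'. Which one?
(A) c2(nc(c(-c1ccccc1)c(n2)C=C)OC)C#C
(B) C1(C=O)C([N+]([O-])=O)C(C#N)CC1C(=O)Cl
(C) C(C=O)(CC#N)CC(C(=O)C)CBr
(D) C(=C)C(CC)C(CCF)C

A

[CX2]#[CX2] describes a carbon-carbon triple bond (an alkyne).
(A) contains an ethynyl group (-C#CH), which satisfies every atom and bond constraint.
(B) has a nitrile (-C#N) but the triple bond is C#N, not C#C.
(C) has a nitrile (-C#N) but the triple bond is C#N, not C#C.
(D) has a vinyl group (-CH=CH2) but the C=C is a double bond; both carbons are CX3, not CX2.
So the answer is (A).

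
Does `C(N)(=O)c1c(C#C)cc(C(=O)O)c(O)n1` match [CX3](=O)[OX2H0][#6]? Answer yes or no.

No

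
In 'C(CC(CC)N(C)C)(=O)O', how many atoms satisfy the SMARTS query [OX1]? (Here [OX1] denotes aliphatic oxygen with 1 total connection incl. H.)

1

The query [OX1] means: aliphatic oxygen with one total connection — typically a carbonyl =O or an oxide.
Check the 10 heavy atoms by environment: 6× C (X4) → no; 1× C (X3) → no; 1× O (X1) → match; 1× O (X2) → no; 1× N (X3) → no.
That gives 1 matching atom.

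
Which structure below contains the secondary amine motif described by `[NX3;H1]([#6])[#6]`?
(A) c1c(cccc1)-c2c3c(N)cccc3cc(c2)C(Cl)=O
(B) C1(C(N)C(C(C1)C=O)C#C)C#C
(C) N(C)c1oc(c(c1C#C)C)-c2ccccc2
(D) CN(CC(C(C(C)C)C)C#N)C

C

[NX3;H1]([#6])[#6] describes a trivalent nitrogen with one H, bonded to two carbons (a secondary amine).
(A) has a primary amino group (-NH2) but the nitrogen has H2 and only one carbon neighbour.
(B) has a primary amino group (-NH2) but the nitrogen has H2 and only one carbon neighbour.
(C) contains an N-methylamino group (-NHCH3), which satisfies every atom and bond constraint.
(D) has a dimethylamino group (-N(CH3)2) but the nitrogen has H0, not H1.
So the answer is (C).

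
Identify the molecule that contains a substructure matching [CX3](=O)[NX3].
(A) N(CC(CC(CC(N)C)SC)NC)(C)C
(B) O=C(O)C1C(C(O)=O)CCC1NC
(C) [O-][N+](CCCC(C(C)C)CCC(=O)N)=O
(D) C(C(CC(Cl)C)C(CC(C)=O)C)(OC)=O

C

[CX3](=O)[NX3] describes a carbonyl carbon bonded to a trivalent nitrogen (an amide).
(A) has a primary amino group (-NH2) but the -NH2 is not attached to a carbonyl carbon.
(B) has a carboxylic acid group (-C(=O)OH) but the carbonyl is bonded to O, not to an NX3 nitrogen.
(C) contains a primary amide (-C(=O)NH2), which satisfies every atom and bond constraint.
(D) has a methyl-ester group (-C(=O)OCH3) but the carbonyl is bonded to O, not to an NX3 nitrogen.
So the answer is (C).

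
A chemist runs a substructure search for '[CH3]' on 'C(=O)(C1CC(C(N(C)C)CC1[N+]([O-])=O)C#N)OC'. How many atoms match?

The query [CH3] means: aliphatic carbon with exactly three hydrogens.
Check the 18 heavy atoms by environment: 4× C (H1) → no; 2× C (H2) → no; 2× N (H0) → no; 3× C (H3) → match; 1× N (charge +1, H0) → no; 1× O (charge -1, H0) → no; 3× O (H0) → no; 2× C (H0) → no.
That gives 3 matching atoms.

3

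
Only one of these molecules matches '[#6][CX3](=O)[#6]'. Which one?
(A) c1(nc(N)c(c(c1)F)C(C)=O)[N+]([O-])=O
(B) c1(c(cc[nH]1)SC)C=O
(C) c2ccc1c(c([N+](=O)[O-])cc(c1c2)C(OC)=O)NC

A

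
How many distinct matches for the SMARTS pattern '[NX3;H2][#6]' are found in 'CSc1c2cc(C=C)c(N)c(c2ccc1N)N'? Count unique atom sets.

3

[NX3;H2][#6] is the SMARTS for a primary amine: a trivalent nitrogen with two H attached to carbon.
The molecule carries 3 separate instances of a primary amino group (-NH2) meeting every constraint; each maps to a distinct set of atoms, giving 3 matches.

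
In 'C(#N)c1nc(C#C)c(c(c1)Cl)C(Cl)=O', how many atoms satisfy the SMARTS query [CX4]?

The query [CX4] means: C with X4: aliphatic carbon with exactly 4 total connections (bonds + H).
Check the 14 heavy atoms by environment: 1× n (aromatic, X2) → no; 5× c (aromatic, X3) → no; 3× C (X2) → no; 1× C (X3) → no; 1× O (X1) → no; 2× Cl (X1) → no; 1× N (X1) → no.
No environment satisfies the query, so 0 matching atoms.

0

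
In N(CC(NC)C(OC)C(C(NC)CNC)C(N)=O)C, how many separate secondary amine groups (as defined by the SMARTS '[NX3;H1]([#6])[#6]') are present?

4

[NX3;H1]([#6])[#6] is the SMARTS for a secondary amine: a trivalent nitrogen with one H, bonded to two carbons.
The molecule carries 4 separate instances of an N-methylamino group (-NHCH3) meeting every constraint; each maps to a distinct set of atoms, giving 4 matches.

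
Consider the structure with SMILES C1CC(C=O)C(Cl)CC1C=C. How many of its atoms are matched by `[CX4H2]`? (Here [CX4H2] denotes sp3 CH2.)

Check the 11 heavy atoms by environment: 3× C (H2, X4) → match; 3× C (H1, X4) → no; 2× C (H1, X3) → no; 1× O (H0, X1) → no; 1× Cl (H0, X1) → no; 1× C (H2, X3) → no.
That gives 3 matching atoms.

3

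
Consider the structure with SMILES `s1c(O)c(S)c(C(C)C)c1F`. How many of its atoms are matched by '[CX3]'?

The query [CX3] means: C with X3: aliphatic carbon with exactly 3 total connections.
Check the 11 heavy atoms by environment: 1× s (aromatic, X2) → no; 4× c (aromatic, X3) → no; 3× C (X4) → no; 1× F (X1) → no; 1× O (X2) → no; 1× S (X2) → no.
No environment satisfies the query, so 0 matching atoms.

0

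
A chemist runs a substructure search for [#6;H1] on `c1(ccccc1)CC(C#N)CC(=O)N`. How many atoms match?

The query [#6;H1] means: any carbon bearing exactly one hydrogen.
Check the 14 heavy atoms by environment: 2× C (H2) → no; 1× C (H1) → match; 2× C (H0) → no; 1× O (H0) → no; 1× N (H2) → no; 1× N (H0) → no; 1× c (aromatic, H0) → no; 5× c (aromatic, H1) → match.
Summing the matching environments: 1 + 5 = 6 matching atoms.

6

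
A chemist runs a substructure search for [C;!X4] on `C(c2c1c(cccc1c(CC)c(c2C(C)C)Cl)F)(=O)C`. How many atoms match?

1

The query [C;!X4] means: aliphatic carbon that does not have four total connections.
Check the 20 heavy atoms by environment: 10× c (aromatic, X3) → no; 1× C (X3) → match; 1× O (X1) → no; 6× C (X4) → no; 1× F (X1) → no; 1× Cl (X1) → no.
That gives 1 matching atom.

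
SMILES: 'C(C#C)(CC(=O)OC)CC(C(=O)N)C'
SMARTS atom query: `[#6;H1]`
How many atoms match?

Check the 14 heavy atoms by environment: 2× C (H2) → no; 3× C (H1) → match; 2× C (H3) → no; 3× C (H0) → no; 3× O (H0) → no; 1× N (H2) → no.
That gives 3 matching atoms.

3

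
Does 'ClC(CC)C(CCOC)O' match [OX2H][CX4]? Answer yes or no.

Yes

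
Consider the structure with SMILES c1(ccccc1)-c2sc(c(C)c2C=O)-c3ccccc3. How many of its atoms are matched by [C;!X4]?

1

The query [C;!X4] means: aliphatic carbon that does not have four total connections.
Check the 20 heavy atoms by environment: 1× s (aromatic, X2) → no; 16× c (aromatic, X3) → no; 1× C (X3) → match; 1× O (X1) → no; 1× C (X4) → no.
That gives 1 matching atom.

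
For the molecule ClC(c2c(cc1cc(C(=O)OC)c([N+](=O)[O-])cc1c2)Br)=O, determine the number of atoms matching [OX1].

4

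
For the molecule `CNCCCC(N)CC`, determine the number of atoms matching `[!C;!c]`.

2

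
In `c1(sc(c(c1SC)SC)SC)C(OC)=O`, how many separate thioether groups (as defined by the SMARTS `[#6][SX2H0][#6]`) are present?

3

[#6][SX2H0][#6] is the SMARTS for a thioether: an aliphatic sulfur bridging two carbons with no H on the sulfur.
The molecule carries 3 separate instances of a methylthio ether (-SCH3) meeting every constraint; each maps to a distinct set of atoms, giving 3 matches.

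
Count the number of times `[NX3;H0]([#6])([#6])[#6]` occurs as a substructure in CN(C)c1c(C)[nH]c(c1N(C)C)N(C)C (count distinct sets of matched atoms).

[NX3;H0]([#6])([#6])[#6] is the SMARTS for a tertiary amine: a trivalent nitrogen with no H, bonded to three carbons.
The molecule carries 3 separate instances of a dimethylamino group (-N(CH3)2) meeting every constraint; each maps to a distinct set of atoms, giving 3 matches.

3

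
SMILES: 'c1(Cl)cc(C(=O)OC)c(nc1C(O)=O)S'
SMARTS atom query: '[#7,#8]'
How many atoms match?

5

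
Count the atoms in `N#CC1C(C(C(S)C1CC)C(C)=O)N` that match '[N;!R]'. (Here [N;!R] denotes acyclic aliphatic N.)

2

Check the 14 heavy atoms by environment: 5× C (in 5-ring) → no; 2× N (acyclic) → match; 5× C (acyclic) → no; 1× S (acyclic) → no; 1× O (acyclic) → no.
That gives 2 matching atoms.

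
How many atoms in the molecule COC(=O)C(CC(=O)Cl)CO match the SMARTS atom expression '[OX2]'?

2

Check the 11 heavy atoms by environment: 4× C (X4) → no; 2× O (X2) → match; 2× C (X3) → no; 2× O (X1) → no; 1× Cl (X1) → no.
That gives 2 matching atoms.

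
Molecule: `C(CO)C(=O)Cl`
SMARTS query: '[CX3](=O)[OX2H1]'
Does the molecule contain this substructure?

No

The pattern [CX3](=O)[OX2H1] describes an sp2 carbon double-bonded to O and single-bonded to an -OH oxygen — a carboxylic acid.
The closest candidate here is an acyl chloride (-C(=O)Cl), but the carbonyl is bonded to Cl, not to an -OH oxygen. No other fragment satisfies the full query, so there is no match.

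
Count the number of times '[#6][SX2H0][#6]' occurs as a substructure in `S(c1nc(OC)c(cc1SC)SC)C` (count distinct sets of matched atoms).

[#6][SX2H0][#6] is the SMARTS for a thioether: an aliphatic sulfur bridging two carbons with no H on the sulfur.
The molecule carries 3 separate instances of a methylthio ether (-SCH3) meeting every constraint; each maps to a distinct set of atoms, giving 3 matches.

3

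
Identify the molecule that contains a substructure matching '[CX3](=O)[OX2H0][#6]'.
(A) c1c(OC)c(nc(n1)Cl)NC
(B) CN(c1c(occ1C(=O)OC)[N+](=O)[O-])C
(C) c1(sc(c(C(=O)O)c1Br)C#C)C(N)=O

B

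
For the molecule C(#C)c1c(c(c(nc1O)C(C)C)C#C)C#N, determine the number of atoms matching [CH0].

3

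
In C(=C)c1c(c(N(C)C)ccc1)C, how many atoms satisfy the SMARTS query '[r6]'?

6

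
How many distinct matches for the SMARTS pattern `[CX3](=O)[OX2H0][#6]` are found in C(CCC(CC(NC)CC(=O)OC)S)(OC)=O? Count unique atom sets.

[CX3](=O)[OX2H0][#6] is the SMARTS for an ester: a carbonyl carbon bonded to an oxygen that is itself bonded to carbon (no H on that O).
The molecule carries 2 separate instances of a methyl-ester group (-C(=O)OCH3) meeting every constraint; each maps to a distinct set of atoms, giving 2 matches.

2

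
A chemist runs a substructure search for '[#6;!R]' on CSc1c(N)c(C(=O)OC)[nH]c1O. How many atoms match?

The query [#6;!R] means: carbon not in any ring.
Check the 13 heavy atoms by environment: 1× n (aromatic, in 5-ring) → no; 4× c (aromatic, in 5-ring) → no; 3× C (acyclic) → match; 3× O (acyclic) → no; 1× S (acyclic) → no; 1× N (acyclic) → no.
That gives 3 matching atoms.

3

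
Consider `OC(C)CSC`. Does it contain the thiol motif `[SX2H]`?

No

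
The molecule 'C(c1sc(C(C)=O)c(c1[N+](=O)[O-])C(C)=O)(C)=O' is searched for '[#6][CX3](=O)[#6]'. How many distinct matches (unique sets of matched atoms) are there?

[#6][CX3](=O)[#6] is the SMARTS for a ketone: a carbonyl carbon (no H) flanked by two carbons.
The molecule carries 3 separate instances of an acetyl/ketone group (-C(=O)CH3) meeting every constraint; each maps to a distinct set of atoms, giving 3 matches.

3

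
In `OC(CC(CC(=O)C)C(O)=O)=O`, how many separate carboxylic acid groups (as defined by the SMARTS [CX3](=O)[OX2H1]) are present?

2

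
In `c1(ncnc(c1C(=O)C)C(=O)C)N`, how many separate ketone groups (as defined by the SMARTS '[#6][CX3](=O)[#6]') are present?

2

[#6][CX3](=O)[#6] is the SMARTS for a ketone: a carbonyl carbon (no H) flanked by two carbons.
The molecule carries 2 separate instances of an acetyl/ketone group (-C(=O)CH3) meeting every constraint; each maps to a distinct set of atoms, giving 2 matches.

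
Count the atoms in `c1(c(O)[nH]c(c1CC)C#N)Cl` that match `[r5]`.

5

Check the 11 heavy atoms by environment: 1× n (aromatic, in 5-ring) → match; 4× c (aromatic, in 5-ring) → match; 1× Cl (acyclic) → no; 3× C (acyclic) → no; 1× N (acyclic) → no; 1× O (acyclic) → no.
Summing the matching environments: 1 + 4 = 5 matching atoms.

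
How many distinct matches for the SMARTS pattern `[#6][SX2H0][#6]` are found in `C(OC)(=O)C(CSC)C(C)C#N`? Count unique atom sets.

1

[#6][SX2H0][#6] is the SMARTS for a thioether: an aliphatic sulfur bridging two carbons with no H on the sulfur.
Exactly one fragment in the molecule meets all constraints, giving 1 match.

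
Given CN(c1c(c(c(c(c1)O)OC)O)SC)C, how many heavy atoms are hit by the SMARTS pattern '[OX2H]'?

2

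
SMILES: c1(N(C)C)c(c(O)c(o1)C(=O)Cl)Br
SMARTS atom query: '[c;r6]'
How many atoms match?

Check the 13 heavy atoms by environment: 1× o (aromatic, in 5-ring) → no; 4× c (aromatic, in 5-ring) → no; 1× Br (acyclic) → no; 2× O (acyclic) → no; 3× C (acyclic) → no; 1× Cl (acyclic) → no; 1× N (acyclic) → no.
No environment satisfies the query, so 0 matching atoms.

0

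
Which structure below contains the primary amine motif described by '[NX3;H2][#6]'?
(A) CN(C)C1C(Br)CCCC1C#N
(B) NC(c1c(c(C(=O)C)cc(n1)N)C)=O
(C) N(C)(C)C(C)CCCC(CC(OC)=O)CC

B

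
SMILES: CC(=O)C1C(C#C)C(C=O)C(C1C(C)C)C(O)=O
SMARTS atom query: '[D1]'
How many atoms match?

8

The query [D1] means: atom with exactly one heavy-atom neighbour (degree 1).
Check the 18 heavy atoms by environment: 8× C (D3) → no; 4× C (D1) → match; 4× O (D1) → match; 2× C (D2) → no.
Summing the matching environments: 4 + 4 = 8 matching atoms.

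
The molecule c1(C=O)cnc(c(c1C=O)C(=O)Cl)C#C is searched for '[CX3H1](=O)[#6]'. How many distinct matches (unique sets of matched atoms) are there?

[CX3H1](=O)[#6] is the SMARTS for an aldehyde: an sp2 carbon with one H, double-bonded to O and single-bonded to carbon.
The molecule carries 2 separate instances of an aldehyde (-CHO) meeting every constraint; each maps to a distinct set of atoms, giving 2 matches.

2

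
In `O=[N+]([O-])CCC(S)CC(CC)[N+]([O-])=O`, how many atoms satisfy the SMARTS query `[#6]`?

Check the 14 heavy atoms by environment: 7× C → match; 2× N (charge +1) → no; 2× O (charge -1) → no; 2× O → no; 1× S → no.
That gives 7 matching atoms.

7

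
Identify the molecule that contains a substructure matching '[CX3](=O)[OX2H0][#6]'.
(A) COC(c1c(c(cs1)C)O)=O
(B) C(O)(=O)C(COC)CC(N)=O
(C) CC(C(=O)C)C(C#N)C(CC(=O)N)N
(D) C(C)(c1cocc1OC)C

A

[CX3](=O)[OX2H0][#6] describes a carbonyl carbon bonded to an oxygen that is itself bonded to carbon (no H on that O) (an ester).
(A) contains a methyl-ester group (-C(=O)OCH3), which satisfies every atom and bond constraint.
(B) has a carboxylic acid group (-C(=O)OH) but the singly-bonded O carries H (OX2H1, not H0).
(C) has a primary amide (-C(=O)NH2) but the carbonyl is bonded to N, not to an O-C linkage.
(D) has a methoxy ether (-OCH3) but the ether oxygen is not adjacent to a C=O carbon.
So the answer is (A).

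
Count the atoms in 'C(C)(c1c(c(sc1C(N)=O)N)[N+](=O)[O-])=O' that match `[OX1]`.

The query [OX1] means: aliphatic oxygen with one total connection — typically a carbonyl =O or an oxide.
Check the 15 heavy atoms by environment: 1× s (aromatic, X2) → no; 4× c (aromatic, X3) → no; 2× N (X3) → no; 2× C (X3) → no; 3× O (X1) → match; 1× C (X4) → no; 1× N (charge +1, X3) → no; 1× O (charge -1, X1) → match.
Summing the matching environments: 3 + 1 = 4 matching atoms.

4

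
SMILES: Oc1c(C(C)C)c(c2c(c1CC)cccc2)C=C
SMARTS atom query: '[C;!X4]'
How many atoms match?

The query [C;!X4] means: aliphatic carbon that does not have four total connections.
Check the 18 heavy atoms by environment: 10× c (aromatic, X3) → no; 5× C (X4) → no; 1× O (X2) → no; 2× C (X3) → match.
That gives 2 matching atoms.

2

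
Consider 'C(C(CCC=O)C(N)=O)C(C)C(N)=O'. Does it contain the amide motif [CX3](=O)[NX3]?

The pattern [CX3](=O)[NX3] describes a carbonyl carbon bonded to a trivalent nitrogen — an amide.
The molecule carries a primary amide (-C(=O)NH2), whose atoms satisfy every constraint of the query, so the pattern matches.

Yes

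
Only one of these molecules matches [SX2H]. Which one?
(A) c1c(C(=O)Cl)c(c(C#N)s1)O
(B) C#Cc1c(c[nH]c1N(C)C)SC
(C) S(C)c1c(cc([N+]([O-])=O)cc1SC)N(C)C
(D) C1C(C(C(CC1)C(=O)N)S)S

D

[SX2H] describes an aliphatic sulfur with two connections, one being H (a thiol).
(A) has a hydroxyl group (-OH) but it is an -OH, not an -SH.
(B) has a methylthio ether (-SCH3) but the sulfur has H0 (bonded to two carbons), not H1.
(C) has a methylthio ether (-SCH3) but the sulfur has H0 (bonded to two carbons), not H1.
(D) contains a thiol (-SH), which satisfies every atom and bond constraint.
So the answer is (D).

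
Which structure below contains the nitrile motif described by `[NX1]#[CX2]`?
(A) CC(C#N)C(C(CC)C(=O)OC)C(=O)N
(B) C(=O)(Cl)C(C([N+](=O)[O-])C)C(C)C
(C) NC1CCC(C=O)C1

A

[NX1]#[CX2] describes a nitrogen triple-bonded to a two-connected carbon (a nitrile).
(A) contains a nitrile (-C#N), which satisfies every atom and bond constraint.
(B) has a nitro group (-[N+](=O)[O-]) but there is no C#N triple bond.
(C) has a primary amino group (-NH2) but the nitrogen is NX3 (three connections), not NX1 triple-bonded.
So the answer is (A).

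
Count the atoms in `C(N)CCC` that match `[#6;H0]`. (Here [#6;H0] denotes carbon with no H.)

The query [#6;H0] means: any carbon with no attached hydrogen.
Check the 5 heavy atoms by environment: 3× C (H2) → no; 1× C (H3) → no; 1× N (H2) → no.
No environment satisfies the query, so 0 matching atoms.

0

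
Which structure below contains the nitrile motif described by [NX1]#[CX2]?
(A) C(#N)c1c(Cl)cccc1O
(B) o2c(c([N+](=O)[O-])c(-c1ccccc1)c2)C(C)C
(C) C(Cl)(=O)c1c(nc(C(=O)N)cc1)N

[NX1]#[CX2] describes a nitrogen triple-bonded to a two-connected carbon (a nitrile).
(A) contains a nitrile (-C#N), which satisfies every atom and bond constraint.
(B) has a nitro group (-[N+](=O)[O-]) but there is no C#N triple bond.
(C) has a primary amino group (-NH2) but the nitrogen is NX3 (three connections), not NX1 triple-bonded.
So the answer is (A).

A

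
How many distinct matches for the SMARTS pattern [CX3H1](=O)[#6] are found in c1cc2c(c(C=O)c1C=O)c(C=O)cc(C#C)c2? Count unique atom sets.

3

[CX3H1](=O)[#6] is the SMARTS for an aldehyde: an sp2 carbon with one H, double-bonded to O and single-bonded to carbon.
The molecule carries 3 separate instances of an aldehyde (-CHO) meeting every constraint; each maps to a distinct set of atoms, giving 3 matches.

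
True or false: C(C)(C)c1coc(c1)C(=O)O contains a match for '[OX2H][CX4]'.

False

The pattern [OX2H][CX4] describes a hydroxyl oxygen bound to an sp3 (X4) carbon — an aliphatic alcohol.
The closest candidate here is a carboxylic acid group (-C(=O)OH), but the -OH is on a CX3 carbonyl carbon, not a CX4 carbon. No other fragment satisfies the full query, so there is no match.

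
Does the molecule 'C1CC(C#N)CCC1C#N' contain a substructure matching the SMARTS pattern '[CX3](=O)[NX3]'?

No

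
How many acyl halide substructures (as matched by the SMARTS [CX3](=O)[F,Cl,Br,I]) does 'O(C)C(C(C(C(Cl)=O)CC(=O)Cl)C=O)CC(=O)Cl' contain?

3

[CX3](=O)[F,Cl,Br,I] is the SMARTS for an acyl halide: a carbonyl carbon bonded to a halogen.
The molecule carries 3 separate instances of an acyl chloride (-C(=O)Cl) meeting every constraint; each maps to a distinct set of atoms, giving 3 matches.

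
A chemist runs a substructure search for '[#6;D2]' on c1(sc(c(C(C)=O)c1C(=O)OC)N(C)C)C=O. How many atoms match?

1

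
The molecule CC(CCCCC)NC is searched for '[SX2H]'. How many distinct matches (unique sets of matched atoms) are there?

0

[SX2H] is the SMARTS for a thiol: an aliphatic sulfur with two connections, one being H.
No fragment in the molecule satisfies every constraint, giving 0 matches.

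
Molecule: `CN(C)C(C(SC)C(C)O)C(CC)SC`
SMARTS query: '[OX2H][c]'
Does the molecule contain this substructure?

No

The pattern [OX2H][c] describes a hydroxyl oxygen attached to an aromatic carbon — a phenol.
The closest candidate here is a hydroxyl group (-OH), but the -OH is on an aliphatic carbon, not an aromatic c. No other fragment satisfies the full query, so there is no match.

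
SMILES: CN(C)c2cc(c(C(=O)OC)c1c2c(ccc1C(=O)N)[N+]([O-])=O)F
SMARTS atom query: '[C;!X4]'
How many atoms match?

The query [C;!X4] means: aliphatic carbon that does not have four total connections.
Check the 24 heavy atoms by environment: 10× c (aromatic, X3) → no; 2× C (X3) → match; 3× O (X1) → no; 2× N (X3) → no; 1× F (X1) → no; 1× O (X2) → no; 3× C (X4) → no; 1× N (charge +1, X3) → no; 1× O (charge -1, X1) → no.
That gives 2 matching atoms.

2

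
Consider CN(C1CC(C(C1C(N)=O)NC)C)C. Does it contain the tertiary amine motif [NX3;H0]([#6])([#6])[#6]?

Yes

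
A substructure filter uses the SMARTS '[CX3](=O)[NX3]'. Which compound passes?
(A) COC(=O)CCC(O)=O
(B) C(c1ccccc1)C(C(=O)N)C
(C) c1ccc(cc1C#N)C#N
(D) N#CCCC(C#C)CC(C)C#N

B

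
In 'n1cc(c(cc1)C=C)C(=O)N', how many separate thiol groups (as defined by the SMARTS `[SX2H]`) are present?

0

[SX2H] is the SMARTS for a thiol: an aliphatic sulfur with two connections, one being H.
No fragment in the molecule satisfies every constraint, giving 0 matches.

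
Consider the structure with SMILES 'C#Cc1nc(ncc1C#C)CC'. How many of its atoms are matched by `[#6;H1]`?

3

The query [#6;H1] means: any carbon bearing exactly one hydrogen.
Check the 12 heavy atoms by environment: 2× n (aromatic, H0) → no; 3× c (aromatic, H0) → no; 1× c (aromatic, H1) → match; 2× C (H0) → no; 2× C (H1) → match; 1× C (H2) → no; 1× C (H3) → no.
Summing the matching environments: 1 + 2 = 3 matching atoms.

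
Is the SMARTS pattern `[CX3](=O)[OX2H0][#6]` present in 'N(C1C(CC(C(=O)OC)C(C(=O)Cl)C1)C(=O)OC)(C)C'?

Yes

The pattern [CX3](=O)[OX2H0][#6] describes a carbonyl carbon bonded to an oxygen that is itself bonded to carbon (no H on that O) — an ester.
The molecule carries a methyl-ester group (-C(=O)OCH3), whose atoms satisfy every constraint of the query, so the pattern matches.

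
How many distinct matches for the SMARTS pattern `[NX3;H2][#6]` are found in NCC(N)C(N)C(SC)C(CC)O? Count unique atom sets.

3

[NX3;H2][#6] is the SMARTS for a primary amine: a trivalent nitrogen with two H attached to carbon.
The molecule carries 3 separate instances of a primary amino group (-NH2) meeting every constraint; each maps to a distinct set of atoms, giving 3 matches.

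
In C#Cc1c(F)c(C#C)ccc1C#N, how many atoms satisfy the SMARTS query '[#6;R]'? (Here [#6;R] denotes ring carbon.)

6

The query [#6;R] means: carbon that is part of a ring.
Check the 13 heavy atoms by environment: 6× c (aromatic, in 6-ring) → match; 5× C (acyclic) → no; 1× F (acyclic) → no; 1× N (acyclic) → no.
That gives 6 matching atoms.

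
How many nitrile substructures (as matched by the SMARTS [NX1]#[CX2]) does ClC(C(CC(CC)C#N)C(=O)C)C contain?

[NX1]#[CX2] is the SMARTS for a nitrile: a nitrogen triple-bonded to a two-connected carbon.
Exactly one fragment in the molecule meets all constraints, giving 1 match.

1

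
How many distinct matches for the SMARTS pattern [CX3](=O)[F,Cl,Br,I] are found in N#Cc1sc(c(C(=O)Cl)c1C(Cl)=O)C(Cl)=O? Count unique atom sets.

[CX3](=O)[F,Cl,Br,I] is the SMARTS for an acyl halide: a carbonyl carbon bonded to a halogen.
The molecule carries 3 separate instances of an acyl chloride (-C(=O)Cl) meeting every constraint; each maps to a distinct set of atoms, giving 3 matches.

3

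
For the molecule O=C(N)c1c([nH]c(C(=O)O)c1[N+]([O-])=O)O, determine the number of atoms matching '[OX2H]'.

The query [OX2H] means: aliphatic oxygen with two connections, one of which is H — an -OH oxygen.
Check the 15 heavy atoms by environment: 1× n (aromatic, H1, X3) → no; 4× c (aromatic, H0, X3) → no; 1× N (charge +1, H0, X3) → no; 1× O (charge -1, H0, X1) → no; 3× O (H0, X1) → no; 2× C (H0, X3) → no; 2× O (H1, X2) → match; 1× N (H2, X3) → no.
That gives 2 matching atoms.

2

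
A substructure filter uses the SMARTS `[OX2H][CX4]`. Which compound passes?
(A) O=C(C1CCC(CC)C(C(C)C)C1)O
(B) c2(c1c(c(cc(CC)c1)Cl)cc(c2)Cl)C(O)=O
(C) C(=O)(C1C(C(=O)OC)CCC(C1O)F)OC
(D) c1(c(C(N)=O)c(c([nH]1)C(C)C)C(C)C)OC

C

[OX2H][CX4] describes a hydroxyl oxygen bound to an sp3 (X4) carbon (an aliphatic alcohol).
(A) has a carboxylic acid group (-C(=O)OH) but the -OH is on a CX3 carbonyl carbon, not a CX4 carbon.
(B) has a carboxylic acid group (-C(=O)OH) but the -OH is on a CX3 carbonyl carbon, not a CX4 carbon.
(C) contains a hydroxyl group (-OH), which satisfies every atom and bond constraint.
(D) has a methoxy ether (-OCH3) but the oxygen has H0 (ether), not H1.
So the answer is (C).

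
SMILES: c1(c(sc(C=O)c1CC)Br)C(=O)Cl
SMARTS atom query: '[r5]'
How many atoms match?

Check the 13 heavy atoms by environment: 1× s (aromatic, in 5-ring) → match; 4× c (aromatic, in 5-ring) → match; 4× C (acyclic) → no; 2× O (acyclic) → no; 1× Cl (acyclic) → no; 1× Br (acyclic) → no.
Summing the matching environments: 1 + 4 = 5 matching atoms.

5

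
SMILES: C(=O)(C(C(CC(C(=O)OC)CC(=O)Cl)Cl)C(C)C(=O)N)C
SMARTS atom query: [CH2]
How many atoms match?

2

Check the 21 heavy atoms by environment: 2× C (H2) → match; 4× C (H1) → no; 3× C (H3) → no; 4× C (H0) → no; 5× O (H0) → no; 2× Cl (H0) → no; 1× N (H2) → no.
That gives 2 matching atoms.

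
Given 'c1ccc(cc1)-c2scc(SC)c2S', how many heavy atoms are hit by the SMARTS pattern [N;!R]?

0

The query [N;!R] means: aliphatic nitrogen not in a ring.
Check the 14 heavy atoms by environment: 1× s (aromatic, in 5-ring) → no; 4× c (aromatic, in 5-ring) → no; 6× c (aromatic, in 6-ring) → no; 2× S (acyclic) → no; 1× C (acyclic) → no.
No environment satisfies the query, so 0 matching atoms.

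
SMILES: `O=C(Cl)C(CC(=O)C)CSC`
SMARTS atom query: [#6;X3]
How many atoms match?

2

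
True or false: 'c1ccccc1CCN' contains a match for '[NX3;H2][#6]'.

True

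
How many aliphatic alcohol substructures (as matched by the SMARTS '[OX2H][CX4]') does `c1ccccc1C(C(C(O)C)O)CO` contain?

[OX2H][CX4] is the SMARTS for an aliphatic alcohol: a hydroxyl oxygen bound to an sp3 (X4) carbon.
The molecule carries 3 separate instances of a hydroxyl group (-OH) meeting every constraint; each maps to a distinct set of atoms, giving 3 matches.

3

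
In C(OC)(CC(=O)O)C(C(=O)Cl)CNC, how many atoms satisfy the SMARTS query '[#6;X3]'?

2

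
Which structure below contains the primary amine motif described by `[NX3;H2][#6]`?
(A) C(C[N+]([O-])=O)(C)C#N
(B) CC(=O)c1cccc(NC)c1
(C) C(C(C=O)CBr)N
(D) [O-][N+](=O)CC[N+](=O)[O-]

C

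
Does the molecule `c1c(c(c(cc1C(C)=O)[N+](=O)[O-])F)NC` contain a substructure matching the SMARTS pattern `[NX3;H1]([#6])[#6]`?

Yes

The pattern [NX3;H1]([#6])[#6] describes a trivalent nitrogen with one H, bonded to two carbons — a secondary amine.
The molecule carries an N-methylamino group (-NHCH3), whose atoms satisfy every constraint of the query, so the pattern matches.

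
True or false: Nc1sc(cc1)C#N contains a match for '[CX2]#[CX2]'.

False

The pattern [CX2]#[CX2] describes a carbon-carbon triple bond — an alkyne.
The closest candidate here is a nitrile (-C#N), but the triple bond is C#N, not C#C. No other fragment satisfies the full query, so there is no match.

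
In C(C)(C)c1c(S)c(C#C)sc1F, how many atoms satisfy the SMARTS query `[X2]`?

4

The query [X2] means: any atom with exactly two total connections (bonds + H).
Check the 12 heavy atoms by environment: 1× s (aromatic, X2) → match; 4× c (aromatic, X3) → no; 2× C (X2) → match; 1× F (X1) → no; 3× C (X4) → no; 1× S (X2) → match.
Summing the matching environments: 1 + 2 + 1 = 4 matching atoms.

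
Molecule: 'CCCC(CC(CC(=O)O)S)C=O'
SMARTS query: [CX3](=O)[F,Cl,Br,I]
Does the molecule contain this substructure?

No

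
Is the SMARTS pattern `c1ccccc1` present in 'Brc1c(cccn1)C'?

The pattern c1ccccc1 describes six aromatic carbons in a ring — a benzene ring.
The closest candidate here is a methyl group (-CH3), but no six-membered all-carbon aromatic ring is present. No other fragment satisfies the full query, so there is no match.

No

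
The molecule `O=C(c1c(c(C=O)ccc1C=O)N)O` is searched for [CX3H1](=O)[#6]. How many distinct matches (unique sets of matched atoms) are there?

[CX3H1](=O)[#6] is the SMARTS for an aldehyde: an sp2 carbon with one H, double-bonded to O and single-bonded to carbon.
The molecule carries 2 separate instances of an aldehyde (-CHO) meeting every constraint; each maps to a distinct set of atoms, giving 2 matches.

2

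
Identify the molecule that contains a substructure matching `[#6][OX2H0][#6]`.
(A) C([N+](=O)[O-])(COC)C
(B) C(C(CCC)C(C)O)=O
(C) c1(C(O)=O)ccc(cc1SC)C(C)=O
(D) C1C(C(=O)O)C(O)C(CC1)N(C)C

A

[#6][OX2H0][#6] describes an aliphatic oxygen bridging two carbons with no H on the oxygen (an ether).
(A) contains a methoxy ether (-OCH3), which satisfies every atom and bond constraint.
(B) has a hydroxyl group (-OH) but the oxygen has H1, not H0 bridging two carbons.
(C) has a carboxylic acid group (-C(=O)OH) but the -OH oxygen has H1; the =O is OX1, not OX2.
(D) has a carboxylic acid group (-C(=O)OH) but the -OH oxygen has H1; the =O is OX1, not OX2.
So the answer is (A).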